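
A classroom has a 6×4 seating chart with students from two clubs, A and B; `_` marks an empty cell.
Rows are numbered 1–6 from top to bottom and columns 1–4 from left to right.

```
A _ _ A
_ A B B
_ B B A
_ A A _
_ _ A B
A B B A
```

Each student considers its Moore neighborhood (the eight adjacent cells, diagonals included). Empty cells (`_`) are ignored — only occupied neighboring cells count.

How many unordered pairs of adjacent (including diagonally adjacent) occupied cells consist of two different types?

19

Scan each occupied cell's neighbors to the right and below (and the two forward diagonals) so each pair is counted once.
From row 1: 2 unlike of 3 pairs (running 2/3).
From row 2: 5 unlike of 9 pairs (running 7/12).
From row 3: 5 unlike of 7 pairs (running 12/19).
From row 4: 1 unlike of 4 pairs (running 13/23).
From row 5: 4 unlike of 6 pairs (running 17/29).
From row 6: 2 unlike of 3 pairs (running 19/32).
Total adjacent occupied pairs: 32; unlike-type pairs: 19.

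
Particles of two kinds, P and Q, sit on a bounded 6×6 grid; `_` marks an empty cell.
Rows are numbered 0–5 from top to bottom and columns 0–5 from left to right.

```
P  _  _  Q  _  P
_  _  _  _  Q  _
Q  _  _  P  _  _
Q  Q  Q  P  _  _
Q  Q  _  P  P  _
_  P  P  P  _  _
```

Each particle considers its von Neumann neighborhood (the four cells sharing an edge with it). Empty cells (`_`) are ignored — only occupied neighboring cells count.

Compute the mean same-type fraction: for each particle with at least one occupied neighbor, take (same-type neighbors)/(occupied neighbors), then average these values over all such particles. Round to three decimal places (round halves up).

0.872

(0,0)P — no occupied neighbors
(0,3)Q — no occupied neighbors
(0,5)P — no occupied neighbors
(1,4)Q — no occupied neighbors
(2,0)Q 1/1
(2,3)P 1/1
(3,0)Q 3/3
(3,1)Q 3/3
(3,2)Q 1/2
(3,3)P 2/3
(4,0)Q 2/2
(4,1)Q 2/3
(4,3)P 3/3
(4,4)P 1/1
(5,1)P 1/2
(5,2)P 2/2
(5,3)P 2/2
Sum over 13 particles: 1/1 + 1/1 + 3/3 + 3/3 + 1/2 + 2/3 + 2/2 + 2/3 + 3/3 + 1/1 + 1/2 + 2/2 + 2/2 = 34/3; mean = 34/3 ÷ 13 = 34/39 = 0.871794… → 0.872.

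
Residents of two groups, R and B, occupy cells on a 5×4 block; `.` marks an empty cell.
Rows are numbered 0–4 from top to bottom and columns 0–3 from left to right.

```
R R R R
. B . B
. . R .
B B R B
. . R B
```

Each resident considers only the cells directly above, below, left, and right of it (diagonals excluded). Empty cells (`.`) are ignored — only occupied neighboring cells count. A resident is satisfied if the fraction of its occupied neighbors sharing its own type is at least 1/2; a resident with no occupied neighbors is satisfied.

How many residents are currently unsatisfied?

2

(0,0)R 1/1 satisfied
(0,1)R 2/3 satisfied
(0,2)R 2/2 satisfied
(0,3)R 1/2 satisfied
(1,1)B 0/1 not
(1,3)B 0/1 not
(2,2)R 1/1 satisfied
(3,0)B 1/1 satisfied
(3,1)B 1/2 satisfied
(3,2)R 2/4 satisfied
(3,3)B 1/2 satisfied
(4,2)R 1/2 satisfied
(4,3)B 1/2 satisfied
Unsatisfied: (1,1), (1,3) — 2 in total.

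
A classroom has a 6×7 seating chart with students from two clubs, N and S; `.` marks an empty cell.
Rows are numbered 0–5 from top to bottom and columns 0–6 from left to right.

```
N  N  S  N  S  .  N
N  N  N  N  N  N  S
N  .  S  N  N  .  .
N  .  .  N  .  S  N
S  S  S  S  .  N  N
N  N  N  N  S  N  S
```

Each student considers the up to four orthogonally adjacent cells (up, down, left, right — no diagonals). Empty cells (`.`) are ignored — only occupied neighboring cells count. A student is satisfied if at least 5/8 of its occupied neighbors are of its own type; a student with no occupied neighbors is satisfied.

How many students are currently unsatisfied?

(0,0)N 2/2 satisfied
(0,1)N 2/3 satisfied
(0,2)S 0/3 not
(0,3)N 1/3 not
(0,4)S 0/2 not
(0,6)N 0/1 not
(1,0)N 3/3 satisfied
(1,1)N 3/3 satisfied
(1,2)N 2/4 not
(1,3)N 4/4 satisfied
(1,4)N 3/4 satisfied
(1,5)N 1/2 not
(1,6)S 0/2 not
(2,0)N 2/2 satisfied
(2,2)S 0/2 not
(2,3)N 3/4 satisfied
(2,4)N 2/2 satisfied
(3,0)N 1/2 not
(3,3)N 1/2 not
(3,5)S 0/2 not
(3,6)N 1/2 not
(4,0)S 1/3 not
(4,1)S 2/3 satisfied
(4,2)S 2/3 satisfied
(4,3)S 1/3 not
(4,5)N 2/3 satisfied
(4,6)N 2/3 satisfied
(5,0)N 1/2 not
(5,1)N 2/3 satisfied
(5,2)N 2/3 satisfied
(5,3)N 1/3 not
(5,4)S 0/2 not
(5,5)N 1/3 not
(5,6)S 0/2 not
Unsatisfied: (0,2), (0,3), (0,4), (0,6), (1,2), (1,5), (1,6), (2,2), (3,0), (3,3), (3,5), (3,6), (4,0), (4,3), (5,0), (5,3), (5,4), (5,5), (5,6) — 19 in total.

19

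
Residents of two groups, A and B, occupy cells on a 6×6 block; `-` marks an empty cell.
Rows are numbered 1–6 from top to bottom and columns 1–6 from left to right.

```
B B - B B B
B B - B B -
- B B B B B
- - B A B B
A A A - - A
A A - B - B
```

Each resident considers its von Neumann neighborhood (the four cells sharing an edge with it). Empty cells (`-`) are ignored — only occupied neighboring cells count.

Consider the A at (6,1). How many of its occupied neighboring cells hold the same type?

Occupied neighbors of (6,1): (5,1)=A, (6,2)=A.
Same type (A): 2 of 2.

2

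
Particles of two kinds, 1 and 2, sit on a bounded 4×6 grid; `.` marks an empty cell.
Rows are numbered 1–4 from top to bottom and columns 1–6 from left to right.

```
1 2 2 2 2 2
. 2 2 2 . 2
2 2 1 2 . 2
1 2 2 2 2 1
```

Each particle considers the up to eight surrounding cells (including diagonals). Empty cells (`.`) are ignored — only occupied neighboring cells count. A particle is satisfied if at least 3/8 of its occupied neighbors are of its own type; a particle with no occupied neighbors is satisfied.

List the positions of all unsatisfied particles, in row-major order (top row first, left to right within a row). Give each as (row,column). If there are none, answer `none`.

(1,1), (3,3), (4,1), (4,6)

Row 1: (1,1)1 0/2 not · (1,2)2 3/4 satisfied · (1,3)2 5/5 satisfied · (1,4)2 4/4 satisfied · (1,5)2 4/4 satisfied · (1,6)2 2/2 satisfied
Row 2: (2,2)2 5/7 satisfied · (2,3)2 7/8 satisfied · (2,4)2 5/6 satisfied · (2,6)2 3/3 satisfied
Row 3: (3,1)2 3/4 satisfied · (3,2)2 5/7 satisfied · (3,3)1 0/8 not · (3,4)2 5/6 satisfied · (3,6)2 2/3 satisfied
Row 4: (4,1)1 0/3 not · (4,2)2 3/5 satisfied · (4,3)2 4/5 satisfied · (4,4)2 3/4 satisfied · (4,5)2 3/4 satisfied · (4,6)1 0/2 not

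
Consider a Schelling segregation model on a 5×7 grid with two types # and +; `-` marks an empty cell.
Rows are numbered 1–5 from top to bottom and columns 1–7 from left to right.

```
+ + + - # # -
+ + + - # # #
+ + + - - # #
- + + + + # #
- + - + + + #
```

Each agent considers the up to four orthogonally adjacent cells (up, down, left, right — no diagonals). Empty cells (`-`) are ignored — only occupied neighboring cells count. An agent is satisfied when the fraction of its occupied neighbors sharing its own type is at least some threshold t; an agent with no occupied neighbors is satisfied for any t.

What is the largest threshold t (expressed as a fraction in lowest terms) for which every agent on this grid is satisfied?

(1,1)+ 2/2
(1,2)+ 3/3
(1,3)+ 2/2
(1,5)# 2/2
(1,6)# 2/2
(2,1)+ 3/3
(2,2)+ 4/4
(2,3)+ 3/3
(2,5)# 2/2
(2,6)# 4/4
(2,7)# 2/2
(3,1)+ 2/2
(3,2)+ 4/4
(3,3)+ 3/3
(3,6)# 3/3
(3,7)# 3/3
(4,2)+ 3/3
(4,3)+ 3/3
(4,4)+ 3/3
(4,5)+ 2/3
(4,6)# 2/4
(4,7)# 3/3
(5,2)+ 1/1
(5,4)+ 2/2
(5,5)+ 3/3
(5,6)+ 1/3
(5,7)# 1/2
The smallest same-type fraction is 1/3 at (5,6), which reduces to 1/3. Any threshold above that leaves this agent unsatisfied.

1/3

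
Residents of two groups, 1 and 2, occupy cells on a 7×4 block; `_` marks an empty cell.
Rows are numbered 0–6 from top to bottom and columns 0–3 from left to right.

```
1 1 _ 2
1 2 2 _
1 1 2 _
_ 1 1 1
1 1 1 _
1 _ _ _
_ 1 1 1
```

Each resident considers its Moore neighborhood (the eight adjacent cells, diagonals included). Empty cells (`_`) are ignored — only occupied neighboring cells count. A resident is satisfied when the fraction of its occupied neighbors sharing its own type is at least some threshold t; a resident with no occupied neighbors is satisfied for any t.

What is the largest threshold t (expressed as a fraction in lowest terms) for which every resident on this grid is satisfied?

Row 0: (0,0)1 2/3 · (0,1)1 2/4 · (0,3)2 1/1
Row 1: (1,0)1 4/5 · (1,1)2 2/7 · (1,2)2 3/5
Row 2: (2,0)1 3/4 · (2,1)1 4/7 · (2,2)2 2/6
Row 3: (3,1)1 6/7 · (3,2)1 5/6 · (3,3)1 2/3
Row 4: (4,0)1 3/3 · (4,1)1 5/5 · (4,2)1 4/4
Row 5: (5,0)1 3/3
Row 6: (6,1)1 2/2 · (6,2)1 2/2 · (6,3)1 1/1
The smallest same-type fraction is 2/7 at (1,1), which reduces to 2/7. Any threshold above that leaves this resident unsatisfied.

2/7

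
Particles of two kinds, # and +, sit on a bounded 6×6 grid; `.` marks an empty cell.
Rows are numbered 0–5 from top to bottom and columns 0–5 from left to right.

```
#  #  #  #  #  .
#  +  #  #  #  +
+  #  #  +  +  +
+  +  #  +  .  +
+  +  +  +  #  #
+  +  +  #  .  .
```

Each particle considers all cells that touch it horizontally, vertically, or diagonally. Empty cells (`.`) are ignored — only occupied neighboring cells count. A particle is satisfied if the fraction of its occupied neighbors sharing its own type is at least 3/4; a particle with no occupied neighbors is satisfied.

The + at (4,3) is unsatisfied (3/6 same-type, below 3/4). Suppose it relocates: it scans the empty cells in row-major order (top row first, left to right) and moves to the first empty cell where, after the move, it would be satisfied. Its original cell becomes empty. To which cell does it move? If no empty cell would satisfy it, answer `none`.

none

Vacating (4,3). Empty cells in order:
  (0,5): 1/3 same-type → still unsatisfied.
  (3,4): 5/7 same-type → still unsatisfied.
  (5,4): 0/3 same-type → still unsatisfied.
  (5,5): 0/2 same-type → still unsatisfied.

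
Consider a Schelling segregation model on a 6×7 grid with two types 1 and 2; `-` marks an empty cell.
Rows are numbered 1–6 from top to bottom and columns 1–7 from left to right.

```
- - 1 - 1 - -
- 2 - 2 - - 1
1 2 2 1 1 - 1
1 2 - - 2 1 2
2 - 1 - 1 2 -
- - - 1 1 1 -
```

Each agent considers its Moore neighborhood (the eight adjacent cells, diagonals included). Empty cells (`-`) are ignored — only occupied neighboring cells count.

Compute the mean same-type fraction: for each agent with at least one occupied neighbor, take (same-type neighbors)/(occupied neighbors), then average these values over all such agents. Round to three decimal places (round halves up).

0.477

Row 1: (1,3)1 0/2 · (1,5)1 0/1
Row 2: (2,2)2 2/4 · (2,4)2 1/5 · (2,7)1 1/1
Row 3: (3,1)1 1/4 · (3,2)2 3/5 · (3,3)2 4/5 · (3,4)1 1/4 · (3,5)1 2/4 · (3,7)1 2/3
Row 4: (4,1)1 1/4 · (4,2)2 3/6 · (4,5)2 1/5 · (4,6)1 3/6 · (4,7)2 1/3
Row 5: (5,1)2 1/2 · (5,3)1 1/2 · (5,5)1 4/6 · (5,6)2 2/6
Row 6: (6,4)1 3/3 · (6,5)1 3/4 · (6,6)1 2/3
Sum over 23 agents: 0/2 + 0/1 + 2/4 + 1/5 + 1/1 + 1/4 + 3/5 + 4/5 + 1/4 + 2/4 + 2/3 + 1/4 + 3/6 + 1/5 + 3/6 + 1/3 + 1/2 + 1/2 + 4/6 + 2/6 + 3/3 + 3/4 + 2/3 = 329/30; mean = 329/30 ÷ 23 = 329/690 = 0.476811… → 0.477.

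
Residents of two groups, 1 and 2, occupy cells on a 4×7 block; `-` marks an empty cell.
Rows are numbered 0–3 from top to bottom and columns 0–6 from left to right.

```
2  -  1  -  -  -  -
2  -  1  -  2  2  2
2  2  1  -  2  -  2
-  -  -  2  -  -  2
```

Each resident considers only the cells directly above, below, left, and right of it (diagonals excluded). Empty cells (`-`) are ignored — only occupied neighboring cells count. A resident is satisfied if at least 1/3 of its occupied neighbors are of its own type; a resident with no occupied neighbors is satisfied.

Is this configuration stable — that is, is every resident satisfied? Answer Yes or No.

Row 0: (0,0)2 1/1 ✓ · (0,2)1 1/1 ✓
Row 1: (1,0)2 2/2 ✓ · (1,2)1 2/2 ✓ · (1,4)2 2/2 ✓ · (1,5)2 2/2 ✓ · (1,6)2 2/2 ✓
Row 2: (2,0)2 2/2 ✓ · (2,1)2 1/2 ✓ · (2,2)1 1/2 ✓ · (2,4)2 1/1 ✓ · (2,6)2 2/2 ✓
Row 3: (3,3)2 0/0 ✓ · (3,6)2 1/1 ✓
All meet the threshold, so the configuration is stable.

Yes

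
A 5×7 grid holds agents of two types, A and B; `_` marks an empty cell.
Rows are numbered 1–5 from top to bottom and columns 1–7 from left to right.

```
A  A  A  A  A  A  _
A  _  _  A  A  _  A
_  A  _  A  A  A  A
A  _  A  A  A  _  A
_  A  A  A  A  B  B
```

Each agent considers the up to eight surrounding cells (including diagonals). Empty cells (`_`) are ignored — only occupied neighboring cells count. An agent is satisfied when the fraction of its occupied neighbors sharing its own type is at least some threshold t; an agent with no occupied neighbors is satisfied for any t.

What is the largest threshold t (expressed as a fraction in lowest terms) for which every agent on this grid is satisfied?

1/4

(1,1)A 2/2
(1,2)A 3/3
(1,3)A 3/3
(1,4)A 4/4
(1,5)A 4/4
(1,6)A 3/3
(2,1)A 3/3
(2,4)A 6/6
(2,5)A 7/7
(2,7)A 3/3
(3,2)A 3/3
(3,4)A 6/6
(3,5)A 6/6
(3,6)A 6/6
(3,7)A 3/3
(4,1)A 2/2
(4,3)A 6/6
(4,4)A 7/7
(4,5)A 6/7
(4,7)A 2/4
(5,2)A 3/3
(5,3)A 4/4
(5,4)A 5/5
(5,5)A 3/4
(5,6)B 1/4
(5,7)B 1/2
The smallest same-type fraction is 1/4 at (5,6), which reduces to 1/4. Any threshold above that leaves this agent unsatisfied.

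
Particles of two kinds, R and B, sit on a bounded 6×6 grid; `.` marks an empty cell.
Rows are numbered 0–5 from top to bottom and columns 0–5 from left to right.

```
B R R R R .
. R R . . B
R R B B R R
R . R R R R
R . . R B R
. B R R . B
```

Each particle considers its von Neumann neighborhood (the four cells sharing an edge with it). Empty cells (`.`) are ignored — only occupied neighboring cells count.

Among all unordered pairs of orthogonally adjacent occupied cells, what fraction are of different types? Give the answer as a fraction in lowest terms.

Scan each occupied cell's neighbors to the right and below so each pair is counted once.
Row 0: B(0,0)–R(0,1)≠ R(0,1)–R(0,2)= R(0,1)–R(1,1)= R(0,2)–R(0,3)= R(0,2)–R(1,2)= R(0,3)–R(0,4)=  → 1/6 unlike.
Row 1: R(1,1)–R(1,2)= R(1,1)–R(2,1)= R(1,2)–B(2,2)≠ B(1,5)–R(2,5)≠  → 2/4 unlike.
Row 2: R(2,0)–R(2,1)= R(2,0)–R(3,0)= R(2,1)–B(2,2)≠ B(2,2)–B(2,3)= B(2,2)–R(3,2)≠ B(2,3)–R(2,4)≠ B(2,3)–R(3,3)≠ R(2,4)–R(2,5)= R(2,4)–R(3,4)= R(2,5)–R(3,5)=  → 4/10 unlike.
Row 3: R(3,0)–R(4,0)= R(3,2)–R(3,3)= R(3,3)–R(3,4)= R(3,3)–R(4,3)= R(3,4)–R(3,5)= R(3,4)–B(4,4)≠ R(3,5)–R(4,5)=  → 1/7 unlike.
Row 4: R(4,3)–B(4,4)≠ R(4,3)–R(5,3)= B(4,4)–R(4,5)≠ R(4,5)–B(5,5)≠  → 3/4 unlike.
Row 5: B(5,1)–R(5,2)≠ R(5,2)–R(5,3)=  → 1/2 unlike.
Total adjacent occupied pairs: 33; unlike-type pairs: 12.
12/33 reduces to 4/11.

4/11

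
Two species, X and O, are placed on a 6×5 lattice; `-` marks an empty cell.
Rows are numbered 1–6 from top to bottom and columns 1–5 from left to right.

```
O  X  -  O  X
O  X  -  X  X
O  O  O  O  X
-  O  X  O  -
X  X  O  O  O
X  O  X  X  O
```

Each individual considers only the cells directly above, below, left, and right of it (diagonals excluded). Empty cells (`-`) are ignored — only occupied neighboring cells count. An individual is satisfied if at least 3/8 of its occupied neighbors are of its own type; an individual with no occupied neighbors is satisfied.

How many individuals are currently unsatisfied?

(1,1)O 1/2 ok
(1,2)X 1/2 ok
(1,4)O 0/2 unhappy
(1,5)X 1/2 ok
(2,1)O 2/3 ok
(2,2)X 1/3 unhappy
(2,4)X 1/3 unhappy
(2,5)X 3/3 ok
(3,1)O 2/2 ok
(3,2)O 3/4 ok
(3,3)O 2/3 ok
(3,4)O 2/4 ok
(3,5)X 1/2 ok
(4,2)O 1/3 unhappy
(4,3)X 0/4 unhappy
(4,4)O 2/3 ok
(5,1)X 2/2 ok
(5,2)X 1/4 unhappy
(5,3)O 1/4 unhappy
(5,4)O 3/4 ok
(5,5)O 2/2 ok
(6,1)X 1/2 ok
(6,2)O 0/3 unhappy
(6,3)X 1/3 unhappy
(6,4)X 1/3 unhappy
(6,5)O 1/2 ok
Unsatisfied: (1,4), (2,2), (2,4), (4,2), (4,3), (5,2), (5,3), (6,2), (6,3), (6,4) — 10 in total.

10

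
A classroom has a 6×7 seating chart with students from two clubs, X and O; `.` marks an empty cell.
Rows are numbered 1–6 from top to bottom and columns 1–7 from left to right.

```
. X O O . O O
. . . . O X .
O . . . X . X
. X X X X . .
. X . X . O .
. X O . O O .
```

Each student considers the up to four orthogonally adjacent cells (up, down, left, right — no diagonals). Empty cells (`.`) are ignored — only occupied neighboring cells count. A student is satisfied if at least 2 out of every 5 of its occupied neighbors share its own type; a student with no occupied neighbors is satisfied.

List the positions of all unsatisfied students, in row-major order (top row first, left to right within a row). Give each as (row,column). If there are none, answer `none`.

(1,2), (2,5), (2,6), (6,3)

Row 1: (1,2)X 0/1 not · (1,3)O 1/2 satisfied · (1,4)O 1/1 satisfied · (1,6)O 1/2 satisfied · (1,7)O 1/1 satisfied
Row 2: (2,5)O 0/2 not · (2,6)X 0/2 not
Row 3: (3,1)O 0/0 satisfied · (3,5)X 1/2 satisfied · (3,7)X 0/0 satisfied
Row 4: (4,2)X 2/2 satisfied · (4,3)X 2/2 satisfied · (4,4)X 3/3 satisfied · (4,5)X 2/2 satisfied
Row 5: (5,2)X 2/2 satisfied · (5,4)X 1/1 satisfied · (5,6)O 1/1 satisfied
Row 6: (6,2)X 1/2 satisfied · (6,3)O 0/1 not · (6,5)O 1/1 satisfied · (6,6)O 2/2 satisfied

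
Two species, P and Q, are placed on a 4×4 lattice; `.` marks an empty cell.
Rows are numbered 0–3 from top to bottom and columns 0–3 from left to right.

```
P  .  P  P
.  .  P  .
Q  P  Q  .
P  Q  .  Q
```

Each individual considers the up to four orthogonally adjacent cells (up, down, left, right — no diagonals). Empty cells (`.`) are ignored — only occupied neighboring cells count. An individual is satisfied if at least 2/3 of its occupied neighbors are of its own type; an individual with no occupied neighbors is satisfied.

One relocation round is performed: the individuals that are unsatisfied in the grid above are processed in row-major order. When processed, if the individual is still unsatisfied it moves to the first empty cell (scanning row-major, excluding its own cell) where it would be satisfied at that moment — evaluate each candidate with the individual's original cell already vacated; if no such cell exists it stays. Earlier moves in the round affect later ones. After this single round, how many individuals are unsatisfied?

0

Initially unsatisfied (in order): (1,2), (2,0), (2,1), (2,2), (3,0), (3,1).
  (1,2) → (0,1).
  (2,0) → (2,3).
  (2,1) → (1,0).
  (2,2): now satisfied by earlier moves; stays.
  (3,0) → (1,1).
  (3,1): now satisfied by earlier moves; stays.
Resulting grid:
P P P P
P P . .
. . Q Q
. Q . Q
All satisfied now.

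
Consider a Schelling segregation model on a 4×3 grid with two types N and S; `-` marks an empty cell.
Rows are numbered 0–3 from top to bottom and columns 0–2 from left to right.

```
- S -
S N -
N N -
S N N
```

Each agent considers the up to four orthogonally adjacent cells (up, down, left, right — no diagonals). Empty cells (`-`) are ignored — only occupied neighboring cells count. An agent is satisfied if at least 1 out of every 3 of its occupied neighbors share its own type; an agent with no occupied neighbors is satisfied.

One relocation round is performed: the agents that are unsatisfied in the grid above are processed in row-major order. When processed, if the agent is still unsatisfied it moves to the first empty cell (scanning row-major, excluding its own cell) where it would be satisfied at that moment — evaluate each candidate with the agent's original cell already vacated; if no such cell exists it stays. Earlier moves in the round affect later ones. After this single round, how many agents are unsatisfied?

0

Initially unsatisfied (in order): (0,1), (1,0), (3,0).
  (0,1) → (0,0).
  (1,0): now satisfied by earlier moves; stays.
  (3,0) → (0,1).
Resulting grid:
S S -
S N -
N N -
- N N
All satisfied now.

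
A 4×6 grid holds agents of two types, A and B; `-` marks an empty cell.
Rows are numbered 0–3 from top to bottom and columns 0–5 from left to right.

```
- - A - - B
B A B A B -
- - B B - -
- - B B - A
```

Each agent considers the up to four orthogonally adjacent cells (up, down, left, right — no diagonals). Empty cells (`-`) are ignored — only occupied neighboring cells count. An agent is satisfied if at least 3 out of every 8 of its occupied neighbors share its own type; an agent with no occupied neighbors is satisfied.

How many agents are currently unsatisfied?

(0,2)A 0/1 unhappy
(0,5)B 0/0 ok
(1,0)B 0/1 unhappy
(1,1)A 0/2 unhappy
(1,2)B 1/4 unhappy
(1,3)A 0/3 unhappy
(1,4)B 0/1 unhappy
(2,2)B 3/3 ok
(2,3)B 2/3 ok
(3,2)B 2/2 ok
(3,3)B 2/2 ok
(3,5)A 0/0 ok
Unsatisfied: (0,2), (1,0), (1,1), (1,2), (1,3), (1,4) — 6 in total.

6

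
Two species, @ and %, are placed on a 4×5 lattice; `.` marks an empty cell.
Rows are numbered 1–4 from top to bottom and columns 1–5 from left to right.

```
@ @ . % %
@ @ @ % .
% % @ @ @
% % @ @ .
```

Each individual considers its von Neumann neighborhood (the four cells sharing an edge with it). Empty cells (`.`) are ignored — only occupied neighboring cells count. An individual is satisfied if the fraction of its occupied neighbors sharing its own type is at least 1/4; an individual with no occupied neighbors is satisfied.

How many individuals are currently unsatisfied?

Row 1: (1,1)@ 2/2 satisfied · (1,2)@ 2/2 satisfied · (1,4)% 2/2 satisfied · (1,5)% 1/1 satisfied
Row 2: (2,1)@ 2/3 satisfied · (2,2)@ 3/4 satisfied · (2,3)@ 2/3 satisfied · (2,4)% 1/3 satisfied
Row 3: (3,1)% 2/3 satisfied · (3,2)% 2/4 satisfied · (3,3)@ 3/4 satisfied · (3,4)@ 3/4 satisfied · (3,5)@ 1/1 satisfied
Row 4: (4,1)% 2/2 satisfied · (4,2)% 2/3 satisfied · (4,3)@ 2/3 satisfied · (4,4)@ 2/2 satisfied
Every one meets the threshold.

0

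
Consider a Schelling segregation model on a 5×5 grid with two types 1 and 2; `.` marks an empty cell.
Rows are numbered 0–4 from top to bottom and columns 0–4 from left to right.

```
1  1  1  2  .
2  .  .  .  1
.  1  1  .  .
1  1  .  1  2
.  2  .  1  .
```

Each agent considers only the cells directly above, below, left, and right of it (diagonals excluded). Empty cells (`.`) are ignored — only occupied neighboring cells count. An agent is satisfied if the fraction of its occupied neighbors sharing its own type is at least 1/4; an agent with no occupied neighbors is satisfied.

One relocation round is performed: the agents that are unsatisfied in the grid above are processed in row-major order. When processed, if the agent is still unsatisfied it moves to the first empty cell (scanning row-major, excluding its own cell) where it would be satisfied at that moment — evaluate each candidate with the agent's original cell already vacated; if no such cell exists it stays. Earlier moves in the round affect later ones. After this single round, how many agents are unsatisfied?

Initially unsatisfied (in order): (0,3), (1,0), (3,4), (4,1).
  (0,3) → (1,1).
  (1,0): now satisfied by earlier moves; stays.
  (3,4) → (1,2).
  (4,1) → (1,3).
Resulting grid:
1 1 1 . .
2 2 2 2 1
. 1 1 . .
1 1 . 1 .
. . . 1 .
Unsatisfied now: (1,4).

1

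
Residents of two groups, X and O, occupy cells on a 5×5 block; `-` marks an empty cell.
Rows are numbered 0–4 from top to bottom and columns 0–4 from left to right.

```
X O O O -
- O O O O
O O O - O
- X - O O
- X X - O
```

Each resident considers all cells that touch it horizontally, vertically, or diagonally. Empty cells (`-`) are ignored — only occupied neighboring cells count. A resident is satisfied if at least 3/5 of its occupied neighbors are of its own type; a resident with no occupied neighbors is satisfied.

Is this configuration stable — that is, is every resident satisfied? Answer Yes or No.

No

(0,0)X 0/2 unhappy
(0,1)O 3/4 ok
(0,2)O 5/5 ok
(0,3)O 4/4 ok
(1,1)O 6/7 ok
(1,2)O 7/7 ok
(1,3)O 6/6 ok
(1,4)O 3/3 ok
(2,0)O 2/3 ok
(2,1)O 4/5 ok
(2,2)O 5/6 ok
(2,4)O 4/4 ok
(3,1)X 2/5 unhappy
(3,3)O 4/5 ok
(3,4)O 3/3 ok
(4,1)X 2/2 ok
(4,2)X 2/3 ok
(4,4)O 2/2 ok
For instance (0,0) has only 0/2 same-type neighbors, below 3/5.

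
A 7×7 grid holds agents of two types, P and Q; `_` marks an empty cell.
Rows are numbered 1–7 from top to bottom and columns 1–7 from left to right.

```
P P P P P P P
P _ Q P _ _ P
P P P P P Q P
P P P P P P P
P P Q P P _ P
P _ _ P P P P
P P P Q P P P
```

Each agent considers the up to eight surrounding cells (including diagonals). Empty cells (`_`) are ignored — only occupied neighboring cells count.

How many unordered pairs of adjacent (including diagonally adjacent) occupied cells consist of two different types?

Scan each occupied cell's neighbors to the right and below (and the two forward diagonals) so each pair is counted once.
From row 1: 3 unlike of 16 pairs (running 3/16).
From row 2: 5 unlike of 11 pairs (running 8/27).
From row 3: 5 unlike of 25 pairs (running 13/52).
From row 4: 3 unlike of 22 pairs (running 16/74).
From row 5: 3 unlike of 14 pairs (running 19/88).
From row 6: 2 unlike of 16 pairs (running 21/104).
From row 7: 2 unlike of 6 pairs (running 23/110).
Total adjacent occupied pairs: 110; unlike-type pairs: 23.

23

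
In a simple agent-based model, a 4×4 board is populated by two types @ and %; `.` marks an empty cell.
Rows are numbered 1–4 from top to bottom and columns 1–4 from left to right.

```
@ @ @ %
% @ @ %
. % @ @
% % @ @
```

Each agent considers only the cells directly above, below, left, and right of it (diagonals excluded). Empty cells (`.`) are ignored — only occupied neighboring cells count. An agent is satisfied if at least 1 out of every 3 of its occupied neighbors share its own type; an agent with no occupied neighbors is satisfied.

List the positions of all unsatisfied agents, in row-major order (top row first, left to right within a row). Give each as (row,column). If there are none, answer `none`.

Row 1: (1,1)@ 1/2 satisfied · (1,2)@ 3/3 satisfied · (1,3)@ 2/3 satisfied · (1,4)% 1/2 satisfied
Row 2: (2,1)% 0/2 not · (2,2)@ 2/4 satisfied · (2,3)@ 3/4 satisfied · (2,4)% 1/3 satisfied
Row 3: (3,2)% 1/3 satisfied · (3,3)@ 3/4 satisfied · (3,4)@ 2/3 satisfied
Row 4: (4,1)% 1/1 satisfied · (4,2)% 2/3 satisfied · (4,3)@ 2/3 satisfied · (4,4)@ 2/2 satisfied

(2,1)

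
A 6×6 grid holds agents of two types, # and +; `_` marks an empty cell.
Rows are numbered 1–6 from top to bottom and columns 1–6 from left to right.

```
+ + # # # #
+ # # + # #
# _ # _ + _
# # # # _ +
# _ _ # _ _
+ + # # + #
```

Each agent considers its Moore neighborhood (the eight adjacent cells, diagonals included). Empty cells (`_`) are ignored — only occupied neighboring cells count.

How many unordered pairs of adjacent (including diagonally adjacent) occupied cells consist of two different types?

Scan each occupied cell's neighbors to the right and below (and the two forward diagonals) so each pair is counted once.
From row 1: 7 unlike of 21 pairs (running 7/21).
From row 2: 7 unlike of 13 pairs (running 14/34).
From row 3: 1 unlike of 7 pairs (running 15/41).
From row 4: 0 unlike of 7 pairs (running 15/48).
From row 5: 3 unlike of 5 pairs (running 18/53).
From row 6: 3 unlike of 5 pairs (running 21/58).
Total adjacent occupied pairs: 58; unlike-type pairs: 21.

21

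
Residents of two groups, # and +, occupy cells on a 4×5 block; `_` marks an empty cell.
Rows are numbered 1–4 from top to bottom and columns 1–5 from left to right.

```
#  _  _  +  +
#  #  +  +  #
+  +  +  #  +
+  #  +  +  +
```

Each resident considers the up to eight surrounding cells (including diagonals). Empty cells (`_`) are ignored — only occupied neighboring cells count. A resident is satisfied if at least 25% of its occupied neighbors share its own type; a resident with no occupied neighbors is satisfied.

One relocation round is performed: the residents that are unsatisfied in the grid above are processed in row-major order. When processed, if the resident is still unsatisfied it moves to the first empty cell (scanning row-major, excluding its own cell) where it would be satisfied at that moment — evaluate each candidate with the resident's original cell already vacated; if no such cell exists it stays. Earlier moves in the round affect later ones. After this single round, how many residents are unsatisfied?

Initially unsatisfied (in order): (2,5), (3,4), (4,2).
  (2,5) → (1,2).
  (3,4) → (1,3).
  (4,2): no empty cell satisfies it; stays.
Resulting grid:
# # # + +
# # + + _
+ + + _ +
+ # + + +
Unsatisfied now: (4,2).

1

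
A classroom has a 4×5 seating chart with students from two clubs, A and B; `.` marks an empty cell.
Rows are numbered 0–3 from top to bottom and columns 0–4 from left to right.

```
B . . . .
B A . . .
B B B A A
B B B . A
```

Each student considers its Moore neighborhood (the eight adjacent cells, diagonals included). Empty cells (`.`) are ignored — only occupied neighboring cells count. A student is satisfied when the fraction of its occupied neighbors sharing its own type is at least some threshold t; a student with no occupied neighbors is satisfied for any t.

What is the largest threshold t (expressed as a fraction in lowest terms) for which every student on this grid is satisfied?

Row 0: (0,0)B 1/2
Row 1: (1,0)B 3/4 · (1,1)A 0/5
Row 2: (2,0)B 4/5 · (2,1)B 6/7 · (2,2)B 3/5 · (2,3)A 2/4 · (2,4)A 2/2
Row 3: (3,0)B 3/3 · (3,1)B 5/5 · (3,2)B 3/4 · (3,4)A 2/2
The smallest same-type fraction is 0/5 at (1,1), which reduces to 0/1. Any threshold above that leaves this student unsatisfied.

0/1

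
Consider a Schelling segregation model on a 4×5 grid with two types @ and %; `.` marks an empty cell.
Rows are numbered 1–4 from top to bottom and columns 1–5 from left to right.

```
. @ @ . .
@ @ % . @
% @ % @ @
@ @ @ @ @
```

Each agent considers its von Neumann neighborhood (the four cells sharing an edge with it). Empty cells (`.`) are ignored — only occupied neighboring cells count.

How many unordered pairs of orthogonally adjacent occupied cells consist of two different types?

8

Scan each occupied cell's neighbors to the right and below so each pair is counted once.
Row 1: @(1,2)–@(1,3)= @(1,2)–@(2,2)= @(1,3)–%(2,3)≠  → 1/3 unlike.
Row 2: @(2,1)–@(2,2)= @(2,1)–%(3,1)≠ @(2,2)–%(2,3)≠ @(2,2)–@(3,2)= %(2,3)–%(3,3)= @(2,5)–@(3,5)=  → 2/6 unlike.
Row 3: %(3,1)–@(3,2)≠ %(3,1)–@(4,1)≠ @(3,2)–%(3,3)≠ @(3,2)–@(4,2)= %(3,3)–@(3,4)≠ %(3,3)–@(4,3)≠ @(3,4)–@(3,5)= @(3,4)–@(4,4)= @(3,5)–@(4,5)=  → 5/9 unlike.
Row 4: @(4,1)–@(4,2)= @(4,2)–@(4,3)= @(4,3)–@(4,4)= @(4,4)–@(4,5)=  → 0/4 unlike.
Total adjacent occupied pairs: 22; unlike-type pairs: 8.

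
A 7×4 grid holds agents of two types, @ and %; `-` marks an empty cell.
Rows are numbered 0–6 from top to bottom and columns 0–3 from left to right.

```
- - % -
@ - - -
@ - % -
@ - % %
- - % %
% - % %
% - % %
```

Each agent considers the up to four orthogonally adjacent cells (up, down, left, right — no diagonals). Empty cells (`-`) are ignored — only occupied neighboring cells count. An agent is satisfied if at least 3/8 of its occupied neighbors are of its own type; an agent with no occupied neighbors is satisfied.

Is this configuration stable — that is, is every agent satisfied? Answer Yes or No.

Yes

(0,2)% 0/0 ok
(1,0)@ 1/1 ok
(2,0)@ 2/2 ok
(2,2)% 1/1 ok
(3,0)@ 1/1 ok
(3,2)% 3/3 ok
(3,3)% 2/2 ok
(4,2)% 3/3 ok
(4,3)% 3/3 ok
(5,0)% 1/1 ok
(5,2)% 3/3 ok
(5,3)% 3/3 ok
(6,0)% 1/1 ok
(6,2)% 2/2 ok
(6,3)% 2/2 ok
All meet the threshold, so the configuration is stable.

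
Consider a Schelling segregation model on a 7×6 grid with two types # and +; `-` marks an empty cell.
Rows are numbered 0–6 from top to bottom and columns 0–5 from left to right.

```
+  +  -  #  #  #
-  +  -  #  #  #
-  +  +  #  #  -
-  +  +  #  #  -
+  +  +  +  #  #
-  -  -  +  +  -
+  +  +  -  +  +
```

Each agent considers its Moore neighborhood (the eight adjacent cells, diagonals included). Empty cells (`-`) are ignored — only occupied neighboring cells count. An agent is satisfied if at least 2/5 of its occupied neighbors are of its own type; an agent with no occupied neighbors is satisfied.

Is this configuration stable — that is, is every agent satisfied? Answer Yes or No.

Row 0: (0,0)+ 2/2 ✓ · (0,1)+ 2/2 ✓ · (0,3)# 3/3 ✓ · (0,4)# 5/5 ✓ · (0,5)# 3/3 ✓
Row 1: (1,1)+ 4/4 ✓ · (1,3)# 5/6 ✓ · (1,4)# 7/7 ✓ · (1,5)# 4/4 ✓
Row 2: (2,1)+ 4/4 ✓ · (2,2)+ 4/7 ✓ · (2,3)# 5/7 ✓ · (2,4)# 6/6 ✓
Row 3: (3,1)+ 6/6 ✓ · (3,2)+ 6/8 ✓ · (3,3)# 4/8 ✓ · (3,4)# 5/6 ✓
Row 4: (4,0)+ 2/2 ✓ · (4,1)+ 4/4 ✓ · (4,2)+ 5/6 ✓ · (4,3)+ 4/7 ✓ · (4,4)# 3/6 ✓ · (4,5)# 2/3 ✓
Row 5: (5,3)+ 5/6 ✓ · (5,4)+ 4/6 ✓
Row 6: (6,0)+ 1/1 ✓ · (6,1)+ 2/2 ✓ · (6,2)+ 2/2 ✓ · (6,4)+ 3/3 ✓ · (6,5)+ 2/2 ✓
All meet the threshold, so the configuration is stable.

Yes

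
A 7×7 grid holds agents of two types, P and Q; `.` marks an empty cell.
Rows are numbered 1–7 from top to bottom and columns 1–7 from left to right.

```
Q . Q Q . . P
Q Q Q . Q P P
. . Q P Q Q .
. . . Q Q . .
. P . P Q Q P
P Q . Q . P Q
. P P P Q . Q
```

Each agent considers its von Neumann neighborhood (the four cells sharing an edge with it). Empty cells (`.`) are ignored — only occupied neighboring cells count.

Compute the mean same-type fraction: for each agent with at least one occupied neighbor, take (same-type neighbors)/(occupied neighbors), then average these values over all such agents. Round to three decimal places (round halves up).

0.519

Row 1: (1,1)Q 1/1 · (1,3)Q 2/2 · (1,4)Q 1/1 · (1,7)P 1/1
Row 2: (2,1)Q 2/2 · (2,2)Q 2/2 · (2,3)Q 3/3 · (2,5)Q 1/2 · (2,6)P 1/3 · (2,7)P 2/2
Row 3: (3,3)Q 1/2 · (3,4)P 0/3 · (3,5)Q 3/4 · (3,6)Q 1/2
Row 4: (4,4)Q 1/3 · (4,5)Q 3/3
Row 5: (5,2)P 0/1 · (5,4)P 0/3 · (5,5)Q 2/3 · (5,6)Q 1/3 · (5,7)P 0/2
Row 6: (6,1)P 0/1 · (6,2)Q 0/3 · (6,4)Q 0/2 · (6,6)P 0/2 · (6,7)Q 1/3
Row 7: (7,2)P 1/2 · (7,3)P 2/2 · (7,4)P 1/3 · (7,5)Q 0/1 · (7,7)Q 1/1
Sum over 31 agents: 1/1 + 2/2 + 1/1 + 1/1 + 2/2 + 2/2 + 3/3 + 1/2 + 1/3 + 2/2 + 1/2 + 0/3 + 3/4 + 1/2 + 1/3 + 3/3 + 0/1 + 0/3 + 2/3 + 1/3 + 0/2 + 0/1 + 0/3 + 0/2 + 0/2 + 1/3 + 1/2 + 2/2 + 1/3 + 0/1 + 1/1 = 193/12; mean = 193/12 ÷ 31 = 193/372 = 0.518817… → 0.519.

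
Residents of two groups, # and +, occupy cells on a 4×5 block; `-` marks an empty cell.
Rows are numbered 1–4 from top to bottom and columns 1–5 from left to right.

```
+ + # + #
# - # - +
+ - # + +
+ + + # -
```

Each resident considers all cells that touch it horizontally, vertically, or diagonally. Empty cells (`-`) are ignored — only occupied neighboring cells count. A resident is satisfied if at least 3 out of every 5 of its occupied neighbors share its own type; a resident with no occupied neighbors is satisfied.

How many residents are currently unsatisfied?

11

(1,1)+ 1/2 unhappy
(1,2)+ 1/4 unhappy
(1,3)# 1/3 unhappy
(1,4)+ 1/4 unhappy
(1,5)# 0/2 unhappy
(2,1)# 0/3 unhappy
(2,3)# 2/5 unhappy
(2,5)+ 3/4 ok
(3,1)+ 2/3 ok
(3,3)# 2/5 unhappy
(3,4)+ 3/6 unhappy
(3,5)+ 2/3 ok
(4,1)+ 2/2 ok
(4,2)+ 3/4 ok
(4,3)+ 2/4 unhappy
(4,4)# 1/4 unhappy
Unsatisfied: (1,1), (1,2), (1,3), (1,4), (1,5), (2,1), (2,3), (3,3), (3,4), (4,3), (4,4) — 11 in total.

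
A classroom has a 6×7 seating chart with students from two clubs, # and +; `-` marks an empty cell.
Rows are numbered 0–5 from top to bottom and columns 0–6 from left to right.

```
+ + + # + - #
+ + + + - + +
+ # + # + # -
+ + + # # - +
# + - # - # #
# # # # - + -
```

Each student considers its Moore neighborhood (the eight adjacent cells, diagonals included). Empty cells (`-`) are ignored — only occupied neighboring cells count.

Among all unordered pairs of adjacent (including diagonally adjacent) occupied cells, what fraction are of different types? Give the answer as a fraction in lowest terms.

38/85

Scan each occupied cell's neighbors to the right and below (and the two forward diagonals) so each pair is counted once.
Row 0: +(0,0)–+(0,1)= +(0,0)–+(1,0)= +(0,0)–+(1,1)= +(0,1)–+(0,2)= +(0,1)–+(1,1)= +(0,1)–+(1,2)= +(0,1)–+(1,0)= +(0,2)–#(0,3)≠ +(0,2)–+(1,2)= +(0,2)–+(1,3)= +(0,2)–+(1,1)= #(0,3)–+(0,4)≠ #(0,3)–+(1,3)≠ #(0,3)–+(1,2)≠ +(0,4)–+(1,5)= +(0,4)–+(1,3)= #(0,6)–+(1,6)≠ #(0,6)–+(1,5)≠  → 6/18 unlike.
Row 1: +(1,0)–+(1,1)= +(1,0)–+(2,0)= +(1,0)–#(2,1)≠ +(1,1)–+(1,2)= +(1,1)–#(2,1)≠ +(1,1)–+(2,2)= +(1,1)–+(2,0)= +(1,2)–+(1,3)= +(1,2)–+(2,2)= +(1,2)–#(2,3)≠ +(1,2)–#(2,1)≠ +(1,3)–#(2,3)≠ +(1,3)–+(2,4)= +(1,3)–+(2,2)= +(1,5)–+(1,6)= +(1,5)–#(2,5)≠ +(1,5)–+(2,4)= +(1,6)–#(2,5)≠  → 7/18 unlike.
Row 2: +(2,0)–#(2,1)≠ +(2,0)–+(3,0)= +(2,0)–+(3,1)= #(2,1)–+(2,2)≠ #(2,1)–+(3,1)≠ #(2,1)–+(3,2)≠ #(2,1)–+(3,0)≠ +(2,2)–#(2,3)≠ +(2,2)–+(3,2)= +(2,2)–#(3,3)≠ +(2,2)–+(3,1)= #(2,3)–+(2,4)≠ #(2,3)–#(3,3)= #(2,3)–#(3,4)= #(2,3)–+(3,2)≠ +(2,4)–#(2,5)≠ +(2,4)–#(3,4)≠ +(2,4)–#(3,3)≠ #(2,5)–+(3,6)≠ #(2,5)–#(3,4)=  → 13/20 unlike.
Row 3: +(3,0)–+(3,1)= +(3,0)–#(4,0)≠ +(3,0)–+(4,1)= +(3,1)–+(3,2)= +(3,1)–+(4,1)= +(3,1)–#(4,0)≠ +(3,2)–#(3,3)≠ +(3,2)–#(4,3)≠ +(3,2)–+(4,1)= #(3,3)–#(3,4)= #(3,3)–#(4,3)= #(3,4)–#(4,5)= #(3,4)–#(4,3)= +(3,6)–#(4,6)≠ +(3,6)–#(4,5)≠  → 6/15 unlike.
Row 4: #(4,0)–+(4,1)≠ #(4,0)–#(5,0)= #(4,0)–#(5,1)= +(4,1)–#(5,1)≠ +(4,1)–#(5,2)≠ +(4,1)–#(5,0)≠ #(4,3)–#(5,3)= #(4,3)–#(5,2)= #(4,5)–#(4,6)= #(4,5)–+(5,5)≠ #(4,6)–+(5,5)≠  → 6/11 unlike.
Row 5: #(5,0)–#(5,1)= #(5,1)–#(5,2)= #(5,2)–#(5,3)=  → 0/3 unlike.
Total adjacent occupied pairs: 85; unlike-type pairs: 38.
38/85 is already in lowest terms.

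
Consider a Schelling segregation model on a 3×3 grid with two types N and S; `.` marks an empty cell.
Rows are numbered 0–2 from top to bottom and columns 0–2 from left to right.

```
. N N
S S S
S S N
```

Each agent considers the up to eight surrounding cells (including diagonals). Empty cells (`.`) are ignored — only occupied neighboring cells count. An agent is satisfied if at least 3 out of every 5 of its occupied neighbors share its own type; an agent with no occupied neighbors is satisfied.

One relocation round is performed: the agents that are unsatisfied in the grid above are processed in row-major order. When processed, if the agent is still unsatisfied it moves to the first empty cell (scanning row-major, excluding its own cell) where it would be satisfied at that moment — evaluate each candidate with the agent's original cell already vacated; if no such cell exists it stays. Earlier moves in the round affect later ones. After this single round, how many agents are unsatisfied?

Initially unsatisfied (in order): (0,1), (0,2), (1,1), (1,2), (2,2).
  (0,1): no empty cell satisfies it; stays.
  (0,2): no empty cell satisfies it; stays.
  (1,1): no empty cell satisfies it; stays.
  (1,2) → (0,0).
  (2,2): no empty cell satisfies it; stays.
Resulting grid:
S N N
S S .
S S N
Unsatisfied now: (0,1), (0,2), (1,1), (2,2).

4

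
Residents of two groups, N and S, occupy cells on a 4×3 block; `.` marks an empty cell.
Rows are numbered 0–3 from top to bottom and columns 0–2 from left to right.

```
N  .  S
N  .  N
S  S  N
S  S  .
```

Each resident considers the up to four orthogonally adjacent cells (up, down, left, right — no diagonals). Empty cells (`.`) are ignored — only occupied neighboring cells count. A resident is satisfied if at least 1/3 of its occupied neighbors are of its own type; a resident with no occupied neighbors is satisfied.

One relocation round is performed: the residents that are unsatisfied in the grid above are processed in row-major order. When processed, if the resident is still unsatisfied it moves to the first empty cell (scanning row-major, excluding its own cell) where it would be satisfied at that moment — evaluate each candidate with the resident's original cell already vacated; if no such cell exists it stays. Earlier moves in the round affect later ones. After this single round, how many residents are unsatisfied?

Initially unsatisfied (in order): (0,2).
  (0,2) → (1,1).
Resulting grid:
N . .
N S N
S S N
S S .
All satisfied now.

0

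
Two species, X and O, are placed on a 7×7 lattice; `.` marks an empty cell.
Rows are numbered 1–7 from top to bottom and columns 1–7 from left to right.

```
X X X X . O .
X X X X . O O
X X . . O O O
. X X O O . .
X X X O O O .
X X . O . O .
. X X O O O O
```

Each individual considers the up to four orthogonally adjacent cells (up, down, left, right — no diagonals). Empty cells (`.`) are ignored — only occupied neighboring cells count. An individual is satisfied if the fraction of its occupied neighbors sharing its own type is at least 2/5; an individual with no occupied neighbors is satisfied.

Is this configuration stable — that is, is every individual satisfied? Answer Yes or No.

Row 1: (1,1)X 2/2 ✓ · (1,2)X 3/3 ✓ · (1,3)X 3/3 ✓ · (1,4)X 2/2 ✓ · (1,6)O 1/1 ✓
Row 2: (2,1)X 3/3 ✓ · (2,2)X 4/4 ✓ · (2,3)X 3/3 ✓ · (2,4)X 2/2 ✓ · (2,6)O 3/3 ✓ · (2,7)O 2/2 ✓
Row 3: (3,1)X 2/2 ✓ · (3,2)X 3/3 ✓ · (3,5)O 2/2 ✓ · (3,6)O 3/3 ✓ · (3,7)O 2/2 ✓
Row 4: (4,2)X 3/3 ✓ · (4,3)X 2/3 ✓ · (4,4)O 2/3 ✓ · (4,5)O 3/3 ✓
Row 5: (5,1)X 2/2 ✓ · (5,2)X 4/4 ✓ · (5,3)X 2/3 ✓ · (5,4)O 3/4 ✓ · (5,5)O 3/3 ✓ · (5,6)O 2/2 ✓
Row 6: (6,1)X 2/2 ✓ · (6,2)X 3/3 ✓ · (6,4)O 2/2 ✓ · (6,6)O 2/2 ✓
Row 7: (7,2)X 2/2 ✓ · (7,3)X 1/2 ✓ · (7,4)O 2/3 ✓ · (7,5)O 2/2 ✓ · (7,6)O 3/3 ✓ · (7,7)O 1/1 ✓
All meet the threshold, so the configuration is stable.

Yes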